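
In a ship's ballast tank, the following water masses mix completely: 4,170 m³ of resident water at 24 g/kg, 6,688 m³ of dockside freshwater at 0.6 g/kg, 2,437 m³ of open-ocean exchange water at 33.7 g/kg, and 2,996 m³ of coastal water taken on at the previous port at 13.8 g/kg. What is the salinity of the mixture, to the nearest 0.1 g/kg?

Salt balance:
salt = 4,170×24 + 6,688×0.6 + 2,437×33.7 + 2,996×13.8 = 100,080 + 4,012.8 + 82,126.9 + 41,344.8 = 227,564.5
volume = 4,170 + 6,688 + 2,437 + 2,996 = 16,291 m³
S = 227,564.5 / 16,291 = 13.969 g/kg

14.0 g/kg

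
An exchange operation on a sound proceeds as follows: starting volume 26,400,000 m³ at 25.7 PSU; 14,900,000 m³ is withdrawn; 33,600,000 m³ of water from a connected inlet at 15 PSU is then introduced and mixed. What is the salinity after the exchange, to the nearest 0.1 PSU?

17.7 PSU

Remaining after removal: 11,500,000 m³ at 25.7 PSU (salt = 295,550,000)
After addition: salt = 295,550,000 + 33,600,000×15 = 799,550,000; volume = 45,100,000 m³
S = 799,550,000 / 45,100,000 = 17.7284 PSU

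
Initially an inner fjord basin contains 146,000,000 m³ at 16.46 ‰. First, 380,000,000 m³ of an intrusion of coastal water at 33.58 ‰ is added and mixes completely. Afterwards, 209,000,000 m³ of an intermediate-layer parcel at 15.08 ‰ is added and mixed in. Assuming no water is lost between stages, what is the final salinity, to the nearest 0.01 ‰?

Salt balance:
Initial salt = 146,000,000×16.46 = 2,403,160,000
After stage 1: salt = 2,403,160,000 + 380,000,000×33.58 = 15,163,560,000; volume = 526,000,000 m³; S = 28.828 ‰
After stage 2: salt = 15,163,560,000 + 209,000,000×15.08 = 18,315,280,000; volume = 735,000,000 m³
S = 18,315,280,000 / 735,000,000 = 24.9187 ‰

24.92 ‰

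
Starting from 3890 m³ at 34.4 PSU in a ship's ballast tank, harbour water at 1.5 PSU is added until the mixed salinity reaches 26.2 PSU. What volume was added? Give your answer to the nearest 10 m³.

Salt balance: 3,890×34.4 + V×1.5 = (3,890+V)×26.2
133,816 + 1.5V = 101,918 + 26.2V
31,898 = 24.7V
V = 1,291.42 m³

1290 m³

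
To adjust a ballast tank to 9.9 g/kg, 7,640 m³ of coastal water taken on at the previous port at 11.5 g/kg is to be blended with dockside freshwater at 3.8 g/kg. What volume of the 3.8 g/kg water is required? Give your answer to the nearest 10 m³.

2000 m³

Salt balance: 7,640×11.5 + V×3.8 = (7,640+V)×9.9
87,860 + 3.8V = 75,636 + 9.9V
12,224 = 6.1V
V = 2,003.93 m³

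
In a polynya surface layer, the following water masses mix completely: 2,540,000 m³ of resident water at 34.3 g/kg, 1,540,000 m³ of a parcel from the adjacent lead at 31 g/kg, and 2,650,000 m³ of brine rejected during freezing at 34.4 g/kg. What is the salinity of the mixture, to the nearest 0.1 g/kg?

By conservation of dissolved salt,
salt = 2,540,000×34.3 + 1,540,000×31 + 2,650,000×34.4 = 87,122,000 + 47,740,000 + 91,160,000 = 226,022,000
volume = 2,540,000 + 1,540,000 + 2,650,000 = 6,730,000 m³
S = 226,022,000 / 6,730,000 = 33.584 g/kg

33.6 g/kg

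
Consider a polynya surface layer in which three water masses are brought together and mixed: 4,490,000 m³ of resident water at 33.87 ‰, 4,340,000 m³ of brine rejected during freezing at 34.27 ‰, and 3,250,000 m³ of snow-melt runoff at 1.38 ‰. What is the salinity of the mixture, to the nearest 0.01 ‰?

25.27 ‰

By conservation of dissolved salt,
salt = 4,490,000×33.87 + 4,340,000×34.27 + 3,250,000×1.38 = 152,076,300 + 148,731,800 + 4,485,000 = 305,293,100
volume = 4,490,000 + 4,340,000 + 3,250,000 = 12,080,000 m³
S = 305,293,100 / 12,080,000 = 25.2726 ‰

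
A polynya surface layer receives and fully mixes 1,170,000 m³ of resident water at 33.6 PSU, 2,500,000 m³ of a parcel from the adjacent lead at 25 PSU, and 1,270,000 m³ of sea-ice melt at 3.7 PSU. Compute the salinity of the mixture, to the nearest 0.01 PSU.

21.56 PSU

Mass of salt is conserved:
salt = 1,170,000×33.6 + 2,500,000×25 + 1,270,000×3.7 = 39,312,000 + 62,500,000 + 4,699,000 = 106,511,000
volume = 1,170,000 + 2,500,000 + 1,270,000 = 4,940,000 m³
S = 106,511,000 / 4,940,000 = 21.5609 PSU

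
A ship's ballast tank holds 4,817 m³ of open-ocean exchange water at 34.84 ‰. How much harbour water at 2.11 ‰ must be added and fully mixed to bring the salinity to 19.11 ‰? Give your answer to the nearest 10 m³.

4460 m³

Salt balance: 4,817×34.84 + V×2.11 = (4,817+V)×19.11
167,824.28 + 2.11V = 92,052.87 + 19.11V
75,771.41 = 17V
V = 4,457.14 m³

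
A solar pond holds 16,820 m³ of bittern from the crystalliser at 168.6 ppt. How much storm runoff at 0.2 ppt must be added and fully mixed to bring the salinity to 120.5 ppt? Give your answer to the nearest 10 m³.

Salt balance: 16,820×168.6 + V×0.2 = (16,820+V)×120.5
2,835,852 + 0.2V = 2,026,810 + 120.5V
809,042 = 120.3V
V = 6,725.2 m³

6730 m³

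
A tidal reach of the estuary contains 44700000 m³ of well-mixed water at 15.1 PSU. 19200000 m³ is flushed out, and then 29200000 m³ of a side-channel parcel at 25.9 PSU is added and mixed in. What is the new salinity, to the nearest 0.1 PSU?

Remaining after removal: 25,500,000 m³ at 15.1 PSU (salt = 385,050,000)
After addition: salt = 385,050,000 + 29,200,000×25.9 = 1,141,330,000; volume = 54,700,000 m³
S = 1,141,330,000 / 54,700,000 = 20.8653 PSU

20.9 PSU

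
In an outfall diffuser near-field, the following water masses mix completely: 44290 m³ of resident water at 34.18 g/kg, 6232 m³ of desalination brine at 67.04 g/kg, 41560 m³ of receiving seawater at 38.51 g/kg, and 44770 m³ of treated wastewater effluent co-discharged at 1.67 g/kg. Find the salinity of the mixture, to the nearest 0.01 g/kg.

26.36 g/kg

Weighted by volume,
salt = 44,290×34.18 + 6,232×67.04 + 41,560×38.51 + 44,770×1.67 = 1,513,832.2 + 417,793.28 + 1,600,475.6 + 74,765.9 = 3,606,866.98
volume = 44,290 + 6,232 + 41,560 + 44,770 = 136,852 m³
S = 3,606,866.98 / 136,852 = 26.356 g/kg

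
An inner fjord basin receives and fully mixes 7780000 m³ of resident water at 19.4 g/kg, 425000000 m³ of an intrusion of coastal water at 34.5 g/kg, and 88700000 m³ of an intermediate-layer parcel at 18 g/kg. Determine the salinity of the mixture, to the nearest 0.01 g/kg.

31.47 g/kg

Mass of salt is conserved:
salt = 7,780,000×19.4 + 425,000,000×34.5 + 88,700,000×18 = 150,932,000 + 14,662,500,000 + 1,596,600,000 = 16,410,032,000
volume = 7,780,000 + 425,000,000 + 88,700,000 = 521,480,000 m³
S = 16,410,032,000 / 521,480,000 = 31.4682 g/kg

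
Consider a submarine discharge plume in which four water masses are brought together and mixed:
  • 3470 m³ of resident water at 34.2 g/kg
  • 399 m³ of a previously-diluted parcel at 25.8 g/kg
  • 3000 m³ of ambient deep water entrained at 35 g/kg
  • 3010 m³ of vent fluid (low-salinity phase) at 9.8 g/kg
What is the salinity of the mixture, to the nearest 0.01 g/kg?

26.67 g/kg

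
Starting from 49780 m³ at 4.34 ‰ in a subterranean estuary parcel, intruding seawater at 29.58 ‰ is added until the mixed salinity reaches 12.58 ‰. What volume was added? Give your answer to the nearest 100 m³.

24100 m³

Salt balance: 49,780×4.34 + V×29.58 = (49,780+V)×12.58
216,045.2 + 29.58V = 626,232.4 + 12.58V
410,187.2 = 17V
V = 24,128.66 m³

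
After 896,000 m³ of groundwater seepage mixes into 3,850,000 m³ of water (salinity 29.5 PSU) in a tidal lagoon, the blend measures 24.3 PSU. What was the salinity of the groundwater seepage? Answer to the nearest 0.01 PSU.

1.96 PSU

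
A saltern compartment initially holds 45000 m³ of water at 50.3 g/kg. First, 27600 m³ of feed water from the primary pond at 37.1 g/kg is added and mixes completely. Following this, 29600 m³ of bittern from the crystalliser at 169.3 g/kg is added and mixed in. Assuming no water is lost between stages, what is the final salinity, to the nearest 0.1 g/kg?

Mass of salt is conserved:
Initial salt = 45,000×50.3 = 2,263,500
After stage 1: salt = 2,263,500 + 27,600×37.1 = 3,287,460; volume = 72,600 m³; S = 45.282 g/kg
After stage 2: salt = 3,287,460 + 29,600×169.3 = 8,298,740; volume = 102,200 m³
S = 8,298,740 / 102,200 = 81.201 g/kg

81.2 g/kg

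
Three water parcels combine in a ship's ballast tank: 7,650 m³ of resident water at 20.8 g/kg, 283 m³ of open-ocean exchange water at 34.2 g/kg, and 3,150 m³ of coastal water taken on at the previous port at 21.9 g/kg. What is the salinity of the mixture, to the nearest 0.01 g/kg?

21.45 g/kg

Weighted by volume,
salt = 7,650×20.8 + 283×34.2 + 3,150×21.9 = 159,120 + 9,678.6 + 68,985 = 237,783.6
volume = 7,650 + 283 + 3,150 = 11,083 m³
S = 237,783.6 / 11,083 = 21.4548 g/kg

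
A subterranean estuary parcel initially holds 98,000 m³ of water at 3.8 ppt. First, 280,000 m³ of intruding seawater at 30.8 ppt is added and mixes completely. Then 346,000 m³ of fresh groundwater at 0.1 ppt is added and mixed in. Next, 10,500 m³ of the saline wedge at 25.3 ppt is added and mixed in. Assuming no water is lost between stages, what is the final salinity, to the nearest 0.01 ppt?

Conserving salt mass:
Initial salt = 98,000×3.8 = 372,400
After stage 1: salt = 372,400 + 280,000×30.8 = 8,996,400; volume = 378,000 m³; S = 23.8 ppt
After stage 2: salt = 8,996,400 + 346,000×0.1 = 9,031,000; volume = 724,000 m³; S = 12.474 ppt
After stage 3: salt = 9,031,000 + 10,500×25.3 = 9,296,650; volume = 734,500 m³
S = 9,296,650 / 734,500 = 12.6571 ppt

12.66 ppt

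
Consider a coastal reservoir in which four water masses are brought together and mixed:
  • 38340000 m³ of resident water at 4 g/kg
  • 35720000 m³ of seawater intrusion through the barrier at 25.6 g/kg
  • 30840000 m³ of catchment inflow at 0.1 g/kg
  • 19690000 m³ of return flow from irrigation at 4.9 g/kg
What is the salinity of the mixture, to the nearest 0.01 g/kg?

Conserving salt mass:
salt = 38,340,000×4 + 35,720,000×25.6 + 30,840,000×0.1 + 19,690,000×4.9 = 153,360,000 + 914,432,000 + 3,084,000 + 96,481,000 = 1,167,357,000
volume = 38,340,000 + 35,720,000 + 30,840,000 + 19,690,000 = 124,590,000 m³
S = 1,167,357,000 / 124,590,000 = 9.3696 g/kg

9.37 g/kg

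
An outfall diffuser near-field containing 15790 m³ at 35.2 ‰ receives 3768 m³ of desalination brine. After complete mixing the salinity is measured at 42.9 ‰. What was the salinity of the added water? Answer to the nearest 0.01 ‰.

75.17 ‰

Salt balance: 15,790×35.2 + 3,768×S = 19,558×42.9
555,808 + 3,768·S = 839,038.2
S = (839,038.2 − 555,808) / 3,768 = 75.1673 ‰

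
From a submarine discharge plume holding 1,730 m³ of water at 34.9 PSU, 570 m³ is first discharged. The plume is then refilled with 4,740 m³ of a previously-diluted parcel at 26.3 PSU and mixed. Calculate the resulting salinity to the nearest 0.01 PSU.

Remaining after removal: 1,160 m³ at 34.9 PSU (salt = 40,484)
After addition: salt = 40,484 + 4,740×26.3 = 165,146; volume = 5,900 m³
S = 165,146 / 5,900 = 27.9908 PSU

27.99 PSU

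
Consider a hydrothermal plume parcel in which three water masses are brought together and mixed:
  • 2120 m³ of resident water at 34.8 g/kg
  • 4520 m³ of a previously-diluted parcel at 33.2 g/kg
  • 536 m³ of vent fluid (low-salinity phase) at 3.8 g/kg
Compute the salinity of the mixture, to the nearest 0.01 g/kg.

31.48 g/kg

By conservation of dissolved salt,
salt = 2,120×34.8 + 4,520×33.2 + 536×3.8 = 73,776 + 150,064 + 2,036.8 = 225,876.8
volume = 2,120 + 4,520 + 536 = 7,176 m³
S = 225,876.8 / 7,176 = 31.4767 g/kg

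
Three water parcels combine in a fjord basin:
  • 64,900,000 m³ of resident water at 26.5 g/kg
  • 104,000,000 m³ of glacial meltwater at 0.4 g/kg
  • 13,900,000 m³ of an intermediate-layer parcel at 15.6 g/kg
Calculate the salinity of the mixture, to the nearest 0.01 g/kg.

Total salt / total volume:
salt = 64,900,000×26.5 + 104,000,000×0.4 + 13,900,000×15.6 = 1,719,850,000 + 41,600,000 + 216,840,000 = 1,978,290,000
volume = 64,900,000 + 104,000,000 + 13,900,000 = 182,800,000 m³
S = 1,978,290,000 / 182,800,000 = 10.8222 g/kg

10.82 g/kg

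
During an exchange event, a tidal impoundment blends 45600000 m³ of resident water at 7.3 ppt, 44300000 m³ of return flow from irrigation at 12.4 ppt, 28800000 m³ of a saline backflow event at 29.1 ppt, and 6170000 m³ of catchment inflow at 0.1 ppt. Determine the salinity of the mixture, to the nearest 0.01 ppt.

13.78 ppt

Weighted by volume,
salt = 45,600,000×7.3 + 44,300,000×12.4 + 28,800,000×29.1 + 6,170,000×0.1 = 332,880,000 + 549,320,000 + 838,080,000 + 617,000 = 1,720,897,000
volume = 45,600,000 + 44,300,000 + 28,800,000 + 6,170,000 = 124,870,000 m³
S = 1,720,897,000 / 124,870,000 = 13.7815 ppt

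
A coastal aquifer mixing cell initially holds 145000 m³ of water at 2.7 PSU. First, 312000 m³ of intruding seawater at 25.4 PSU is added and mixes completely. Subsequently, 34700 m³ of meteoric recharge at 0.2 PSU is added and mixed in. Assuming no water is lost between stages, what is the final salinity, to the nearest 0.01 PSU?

Mass of salt is conserved:
Initial salt = 145,000×2.7 = 391,500
After stage 1: salt = 391,500 + 312,000×25.4 = 8,316,300; volume = 457,000 m³; S = 18.198 PSU
After stage 2: salt = 8,316,300 + 34,700×0.2 = 8,323,240; volume = 491,700 m³
S = 8,323,240 / 491,700 = 16.9275 PSU

16.93 PSU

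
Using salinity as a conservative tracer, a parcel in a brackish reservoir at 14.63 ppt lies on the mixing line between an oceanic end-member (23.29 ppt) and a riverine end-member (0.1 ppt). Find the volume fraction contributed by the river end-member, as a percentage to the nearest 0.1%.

Let f be the freshwater fraction. Salt balance per unit volume:
f×0.1 + (1−f)×23.29 = 14.63
f = (23.29 − 14.63) / (23.29 − 0.1) = 8.66/23.19 = 0.3734

37.3%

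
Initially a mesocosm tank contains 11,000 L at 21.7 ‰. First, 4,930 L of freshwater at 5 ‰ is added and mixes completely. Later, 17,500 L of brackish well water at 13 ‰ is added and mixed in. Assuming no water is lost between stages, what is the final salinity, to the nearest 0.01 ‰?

14.68 ‰

Salt balance:
Initial salt = 11,000×21.7 = 238,700
After stage 1: salt = 238,700 + 4,930×5 = 263,350; volume = 15,930 L; S = 16.532 ‰
After stage 2: salt = 263,350 + 17,500×13 = 490,850; volume = 33,430 L
S = 490,850 / 33,430 = 14.6829 ‰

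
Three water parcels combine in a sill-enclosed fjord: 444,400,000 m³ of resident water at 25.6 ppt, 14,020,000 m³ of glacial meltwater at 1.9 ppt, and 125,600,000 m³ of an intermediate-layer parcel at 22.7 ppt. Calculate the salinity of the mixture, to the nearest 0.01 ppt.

Weighted by volume,
salt = 444,400,000×25.6 + 14,020,000×1.9 + 125,600,000×22.7 = 11,376,640,000 + 26,638,000 + 2,851,120,000 = 14,254,398,000
volume = 444,400,000 + 14,020,000 + 125,600,000 = 584,020,000 m³
S = 14,254,398,000 / 584,020,000 = 24.4074 ppt

24.41 ppt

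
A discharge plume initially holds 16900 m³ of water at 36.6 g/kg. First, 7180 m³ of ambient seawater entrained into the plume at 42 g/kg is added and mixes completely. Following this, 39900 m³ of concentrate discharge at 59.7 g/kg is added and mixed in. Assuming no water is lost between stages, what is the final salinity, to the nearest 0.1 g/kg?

51.6 g/kg

Conserving salt mass:
Initial salt = 16,900×36.6 = 618,540
After stage 1: salt = 618,540 + 7,180×42 = 920,100; volume = 24,080 m³; S = 38.21 g/kg
After stage 2: salt = 920,100 + 39,900×59.7 = 3,302,130; volume = 63,980 m³
S = 3,302,130 / 63,980 = 51.6119 g/kg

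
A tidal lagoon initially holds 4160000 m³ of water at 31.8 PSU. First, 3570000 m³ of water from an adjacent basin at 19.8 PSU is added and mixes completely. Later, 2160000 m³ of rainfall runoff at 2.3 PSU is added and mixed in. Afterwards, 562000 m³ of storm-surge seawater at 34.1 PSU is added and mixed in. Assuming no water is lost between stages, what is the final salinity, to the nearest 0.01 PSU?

Total salt / total volume:
Initial salt = 4,160,000×31.8 = 132,288,000
After stage 1: salt = 132,288,000 + 3,570,000×19.8 = 202,974,000; volume = 7,730,000 m³; S = 26.258 PSU
After stage 2: salt = 202,974,000 + 2,160,000×2.3 = 207,942,000; volume = 9,890,000 m³; S = 21.025 PSU
After stage 3: salt = 207,942,000 + 562,000×34.1 = 227,106,200; volume = 10,452,000 m³
S = 227,106,200 / 10,452,000 = 21.7285 PSU

21.73 PSU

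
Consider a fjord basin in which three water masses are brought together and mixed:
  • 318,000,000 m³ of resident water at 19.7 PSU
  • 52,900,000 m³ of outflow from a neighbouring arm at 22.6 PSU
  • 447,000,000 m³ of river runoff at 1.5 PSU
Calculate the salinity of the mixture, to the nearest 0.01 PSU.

Mass of salt is conserved:
salt = 318,000,000×19.7 + 52,900,000×22.6 + 447,000,000×1.5 = 6,264,600,000 + 1,195,540,000 + 670,500,000 = 8,130,640,000
volume = 318,000,000 + 52,900,000 + 447,000,000 = 817,900,000 m³
S = 8,130,640,000 / 817,900,000 = 9.9409 PSU

9.94 PSU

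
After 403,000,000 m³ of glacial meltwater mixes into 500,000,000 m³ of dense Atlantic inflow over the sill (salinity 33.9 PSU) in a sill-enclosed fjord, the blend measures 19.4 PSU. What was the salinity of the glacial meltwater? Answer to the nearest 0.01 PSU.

1.41 PSU

Salt balance: 500,000,000×33.9 + 403,000,000×S = 903,000,000×19.4
16,950,000,000 + 403,000,000·S = 17,518,200,000
S = (17,518,200,000 − 16,950,000,000) / 403,000,000 = 1.4099 PSU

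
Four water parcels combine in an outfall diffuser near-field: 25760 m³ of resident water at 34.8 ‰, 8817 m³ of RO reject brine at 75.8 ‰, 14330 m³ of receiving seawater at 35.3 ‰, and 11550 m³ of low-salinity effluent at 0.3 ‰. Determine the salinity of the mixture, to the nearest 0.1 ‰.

34.3 ‰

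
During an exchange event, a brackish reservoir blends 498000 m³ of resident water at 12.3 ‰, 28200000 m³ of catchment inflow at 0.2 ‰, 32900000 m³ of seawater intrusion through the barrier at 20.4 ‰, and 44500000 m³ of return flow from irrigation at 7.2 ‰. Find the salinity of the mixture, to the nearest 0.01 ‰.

9.46 ‰

Salt balance:
salt = 498,000×12.3 + 28,200,000×0.2 + 32,900,000×20.4 + 44,500,000×7.2 = 6,125,400 + 5,640,000 + 671,160,000 + 320,400,000 = 1,003,325,400
volume = 498,000 + 28,200,000 + 32,900,000 + 44,500,000 = 106,098,000 m³
S = 1,003,325,400 / 106,098,000 = 9.4566 ‰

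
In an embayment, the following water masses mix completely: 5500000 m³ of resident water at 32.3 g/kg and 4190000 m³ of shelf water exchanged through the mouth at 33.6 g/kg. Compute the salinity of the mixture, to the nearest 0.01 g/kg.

Weighted by volume,
salt = 5,500,000×32.3 + 4,190,000×33.6 = 177,650,000 + 140,784,000 = 318,434,000
volume = 5,500,000 + 4,190,000 = 9,690,000 m³
S = 318,434,000 / 9,690,000 = 32.8621 g/kg

32.86 g/kg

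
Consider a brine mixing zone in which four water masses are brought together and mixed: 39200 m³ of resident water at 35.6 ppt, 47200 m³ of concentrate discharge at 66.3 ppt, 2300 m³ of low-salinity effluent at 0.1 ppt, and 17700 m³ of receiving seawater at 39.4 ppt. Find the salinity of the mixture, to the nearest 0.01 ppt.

Salt balance:
salt = 39,200×35.6 + 47,200×66.3 + 2,300×0.1 + 17,700×39.4 = 1,395,520 + 3,129,360 + 230 + 697,380 = 5,222,490
volume = 39,200 + 47,200 + 2,300 + 17,700 = 106,400 m³
S = 5,222,490 / 106,400 = 49.0836 ppt

49.08 ppt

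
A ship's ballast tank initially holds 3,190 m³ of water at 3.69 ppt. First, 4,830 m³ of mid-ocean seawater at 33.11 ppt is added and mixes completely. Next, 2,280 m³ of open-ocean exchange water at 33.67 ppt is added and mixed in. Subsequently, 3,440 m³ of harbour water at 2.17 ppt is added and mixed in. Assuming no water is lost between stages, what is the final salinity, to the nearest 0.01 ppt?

18.63 ppt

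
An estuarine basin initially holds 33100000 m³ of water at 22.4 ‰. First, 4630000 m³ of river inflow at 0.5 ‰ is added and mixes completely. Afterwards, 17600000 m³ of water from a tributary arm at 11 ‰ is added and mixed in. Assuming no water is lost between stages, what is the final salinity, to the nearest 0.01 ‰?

16.94 ‰

By conservation of dissolved salt,
Initial salt = 33,100,000×22.4 = 741,440,000
After stage 1: salt = 741,440,000 + 4,630,000×0.5 = 743,755,000; volume = 37,730,000 m³; S = 19.713 ‰
After stage 2: salt = 743,755,000 + 17,600,000×11 = 937,355,000; volume = 55,330,000 m³
S = 937,355,000 / 55,330,000 = 16.9412 ‰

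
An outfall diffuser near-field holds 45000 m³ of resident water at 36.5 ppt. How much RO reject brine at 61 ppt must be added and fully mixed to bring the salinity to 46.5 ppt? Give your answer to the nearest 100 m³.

Salt balance: 45,000×36.5 + V×61 = (45,000+V)×46.5
1,642,500 + 61V = 2,092,500 + 46.5V
450,000 = 14.5V
V = 31,034.48 m³

31000 m³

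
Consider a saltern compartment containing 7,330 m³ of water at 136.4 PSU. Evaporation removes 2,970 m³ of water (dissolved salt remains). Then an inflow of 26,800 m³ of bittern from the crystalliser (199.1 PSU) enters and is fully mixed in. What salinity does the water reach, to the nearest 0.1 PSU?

203.3 PSU

After evaporation: salt = 7,330×136.4 = 999,812; volume = 7,330 − 2,970 = 4,360 m³
After mixing: salt = 999,812 + 26,800×199.1 = 6,335,692; volume = 4,360 + 26,800 = 31,160 m³
S = 6,335,692 / 31,160 = 203.3277 PSU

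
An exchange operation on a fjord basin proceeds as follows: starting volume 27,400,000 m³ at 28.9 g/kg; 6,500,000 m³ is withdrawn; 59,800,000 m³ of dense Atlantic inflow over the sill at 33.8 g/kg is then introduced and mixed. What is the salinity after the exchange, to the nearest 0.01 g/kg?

32.53 g/kg

Remaining after removal: 20,900,000 m³ at 28.9 g/kg (salt = 604,010,000)
After addition: salt = 604,010,000 + 59,800,000×33.8 = 2,625,250,000; volume = 80,700,000 m³
S = 2,625,250,000 / 80,700,000 = 32.531 g/kg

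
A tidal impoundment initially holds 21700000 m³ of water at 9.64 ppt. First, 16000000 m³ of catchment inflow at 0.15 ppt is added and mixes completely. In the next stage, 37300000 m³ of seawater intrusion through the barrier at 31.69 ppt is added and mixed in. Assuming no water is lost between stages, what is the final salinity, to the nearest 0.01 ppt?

Salt balance:
Initial salt = 21,700,000×9.64 = 209,188,000
After stage 1: salt = 209,188,000 + 16,000,000×0.15 = 211,588,000; volume = 37,700,000 m³; S = 5.612 ppt
After stage 2: salt = 211,588,000 + 37,300,000×31.69 = 1,393,625,000; volume = 75,000,000 m³
S = 1,393,625,000 / 75,000,000 = 18.5817 ppt

18.58 ppt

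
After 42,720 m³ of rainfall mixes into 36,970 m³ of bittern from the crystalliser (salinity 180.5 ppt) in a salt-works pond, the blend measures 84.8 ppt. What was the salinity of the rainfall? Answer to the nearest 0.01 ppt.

1.98 ppt

Salt balance: 36,970×180.5 + 42,720×S = 79,690×84.8
6,673,085 + 42,720·S = 6,757,712
S = (6,757,712 − 6,673,085) / 42,720 = 1.981 ppt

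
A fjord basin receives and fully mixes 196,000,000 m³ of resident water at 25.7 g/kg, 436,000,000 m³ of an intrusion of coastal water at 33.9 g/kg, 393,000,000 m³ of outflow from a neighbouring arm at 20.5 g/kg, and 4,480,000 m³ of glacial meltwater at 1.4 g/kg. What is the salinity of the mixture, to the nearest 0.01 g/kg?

Salt balance:
salt = 196,000,000×25.7 + 436,000,000×33.9 + 393,000,000×20.5 + 4,480,000×1.4 = 5,037,200,000 + 14,780,400,000 + 8,056,500,000 + 6,272,000 = 27,880,372,000
volume = 196,000,000 + 436,000,000 + 393,000,000 + 4,480,000 = 1,029,480,000 m³
S = 27,880,372,000 / 1,029,480,000 = 27.082 g/kg

27.08 g/kg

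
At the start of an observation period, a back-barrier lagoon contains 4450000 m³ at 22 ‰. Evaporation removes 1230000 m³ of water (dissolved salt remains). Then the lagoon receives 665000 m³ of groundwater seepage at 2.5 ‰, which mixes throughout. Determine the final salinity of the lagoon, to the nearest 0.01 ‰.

25.63 ‰

After evaporation: salt = 4,450,000×22 = 97,900,000; volume = 4,450,000 − 1,230,000 = 3,220,000 m³
After mixing: salt = 97,900,000 + 665,000×2.5 = 99,562,500; volume = 3,220,000 + 665,000 = 3,885,000 m³
S = 99,562,500 / 3,885,000 = 25.6274 ‰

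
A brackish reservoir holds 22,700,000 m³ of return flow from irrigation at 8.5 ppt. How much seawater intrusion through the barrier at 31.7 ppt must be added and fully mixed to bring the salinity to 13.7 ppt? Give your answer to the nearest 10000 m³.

6560000 m³

Salt balance: 22,700,000×8.5 + V×31.7 = (22,700,000+V)×13.7
192,950,000 + 31.7V = 310,990,000 + 13.7V
118,040,000 = 18V
V = 6,557,777.78 m³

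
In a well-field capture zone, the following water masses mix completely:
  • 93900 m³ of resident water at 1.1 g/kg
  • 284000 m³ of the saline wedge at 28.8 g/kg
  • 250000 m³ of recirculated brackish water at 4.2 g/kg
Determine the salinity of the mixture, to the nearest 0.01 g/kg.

Mass of salt is conserved:
salt = 93,900×1.1 + 284,000×28.8 + 250,000×4.2 = 103,290 + 8,179,200 + 1,050,000 = 9,332,490
volume = 93,900 + 284,000 + 250,000 = 627,900 m³
S = 9,332,490 / 627,900 = 14.863 g/kg

14.86 g/kg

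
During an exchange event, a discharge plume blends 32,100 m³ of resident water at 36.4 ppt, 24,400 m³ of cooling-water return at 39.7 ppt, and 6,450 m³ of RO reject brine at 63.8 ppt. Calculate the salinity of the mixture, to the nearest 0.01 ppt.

Conserving salt mass:
salt = 32,100×36.4 + 24,400×39.7 + 6,450×63.8 = 1,168,440 + 968,680 + 411,510 = 2,548,630
volume = 32,100 + 24,400 + 6,450 = 62,950 m³
S = 2,548,630 / 62,950 = 40.4866 ppt

40.49 ppt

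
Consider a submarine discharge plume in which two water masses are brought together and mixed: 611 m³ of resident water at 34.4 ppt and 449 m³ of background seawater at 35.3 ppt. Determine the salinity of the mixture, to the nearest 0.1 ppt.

By conservation of dissolved salt,
salt = 611×34.4 + 449×35.3 = 21,018.4 + 15,849.7 = 36,868.1
volume = 611 + 449 = 1,060 m³
S = 36,868.1 / 1,060 = 34.781 ppt

34.8 ppt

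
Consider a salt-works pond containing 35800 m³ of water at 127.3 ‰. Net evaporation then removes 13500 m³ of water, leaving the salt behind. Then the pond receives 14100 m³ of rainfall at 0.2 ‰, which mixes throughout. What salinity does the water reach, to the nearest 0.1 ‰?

125.3 ‰

After evaporation: salt = 35,800×127.3 = 4,557,340; volume = 35,800 − 13,500 = 22,300 m³
After mixing: salt = 4,557,340 + 14,100×0.2 = 4,560,160; volume = 22,300 + 14,100 = 36,400 m³
S = 4,560,160 / 36,400 = 125.2791 ‰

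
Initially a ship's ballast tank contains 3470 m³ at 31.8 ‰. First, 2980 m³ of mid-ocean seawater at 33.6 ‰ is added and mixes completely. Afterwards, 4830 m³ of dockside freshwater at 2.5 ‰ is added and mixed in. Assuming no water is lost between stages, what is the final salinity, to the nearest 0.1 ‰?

Salt balance:
Initial salt = 3,470×31.8 = 110,346
After stage 1: salt = 110,346 + 2,980×33.6 = 210,474; volume = 6,450 m³; S = 32.632 ‰
After stage 2: salt = 210,474 + 4,830×2.5 = 222,549; volume = 11,280 m³
S = 222,549 / 11,280 = 19.7295 ‰

19.7 ‰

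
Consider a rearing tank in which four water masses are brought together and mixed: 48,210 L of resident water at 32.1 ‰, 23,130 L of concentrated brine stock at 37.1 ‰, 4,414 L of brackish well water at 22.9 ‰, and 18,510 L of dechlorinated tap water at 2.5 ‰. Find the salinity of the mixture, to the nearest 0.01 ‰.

Weighted by volume,
salt = 48,210×32.1 + 23,130×37.1 + 4,414×22.9 + 18,510×2.5 = 1,547,541 + 858,123 + 101,080.6 + 46,275 = 2,553,019.6
volume = 48,210 + 23,130 + 4,414 + 18,510 = 94,264 L
S = 2,553,019.6 / 94,264 = 27.0837 ‰

27.08 ‰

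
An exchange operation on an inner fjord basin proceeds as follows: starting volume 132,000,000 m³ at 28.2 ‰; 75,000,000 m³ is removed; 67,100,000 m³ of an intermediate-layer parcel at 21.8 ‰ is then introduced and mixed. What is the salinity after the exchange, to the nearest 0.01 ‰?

24.74 ‰

Remaining after removal: 57,000,000 m³ at 28.2 ‰ (salt = 1,607,400,000)
After addition: salt = 1,607,400,000 + 67,100,000×21.8 = 3,070,180,000; volume = 124,100,000 m³
S = 3,070,180,000 / 124,100,000 = 24.7396 ‰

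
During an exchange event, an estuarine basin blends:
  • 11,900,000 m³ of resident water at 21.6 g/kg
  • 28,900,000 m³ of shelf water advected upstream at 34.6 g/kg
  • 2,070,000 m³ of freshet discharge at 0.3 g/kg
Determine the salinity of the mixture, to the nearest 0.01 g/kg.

29.34 g/kg

Mass of salt is conserved:
salt = 11,900,000×21.6 + 28,900,000×34.6 + 2,070,000×0.3 = 257,040,000 + 999,940,000 + 621,000 = 1,257,601,000
volume = 11,900,000 + 28,900,000 + 2,070,000 = 42,870,000 m³
S = 1,257,601,000 / 42,870,000 = 29.3352 g/kg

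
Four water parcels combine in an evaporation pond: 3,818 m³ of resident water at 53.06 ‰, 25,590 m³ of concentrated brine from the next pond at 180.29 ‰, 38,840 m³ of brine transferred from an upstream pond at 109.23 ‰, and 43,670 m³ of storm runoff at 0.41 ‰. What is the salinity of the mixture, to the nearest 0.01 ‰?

81.10 ‰

Mass of salt is conserved:
salt = 3,818×53.06 + 25,590×180.29 + 38,840×109.23 + 43,670×0.41 = 202,583.08 + 4,613,621.1 + 4,242,493.2 + 17,904.7 = 9,076,602.08
volume = 3,818 + 25,590 + 38,840 + 43,670 = 111,918 m³
S = 9,076,602.08 / 111,918 = 81.1005 ‰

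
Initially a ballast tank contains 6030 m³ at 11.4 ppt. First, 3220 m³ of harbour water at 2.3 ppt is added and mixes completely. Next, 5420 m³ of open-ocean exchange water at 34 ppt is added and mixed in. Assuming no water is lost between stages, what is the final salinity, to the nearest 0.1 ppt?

17.8 ppt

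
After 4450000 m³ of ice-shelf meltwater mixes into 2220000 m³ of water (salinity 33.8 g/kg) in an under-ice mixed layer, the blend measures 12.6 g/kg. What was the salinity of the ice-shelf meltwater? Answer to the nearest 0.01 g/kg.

Salt balance: 2,220,000×33.8 + 4,450,000×S = 6,670,000×12.6
75,036,000 + 4,450,000·S = 84,042,000
S = (84,042,000 − 75,036,000) / 4,450,000 = 2.0238 g/kg

2.02 g/kg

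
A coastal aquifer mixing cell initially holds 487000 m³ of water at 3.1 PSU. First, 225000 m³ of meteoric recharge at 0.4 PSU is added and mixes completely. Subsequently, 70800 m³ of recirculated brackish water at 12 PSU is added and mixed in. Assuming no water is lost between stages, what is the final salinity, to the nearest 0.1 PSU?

3.1 PSU

Total salt / total volume:
Initial salt = 487,000×3.1 = 1,509,700
After stage 1: salt = 1,509,700 + 225,000×0.4 = 1,599,700; volume = 712,000 m³; S = 2.247 PSU
After stage 2: salt = 1,599,700 + 70,800×12 = 2,449,300; volume = 782,800 m³
S = 2,449,300 / 782,800 = 3.1289 PSU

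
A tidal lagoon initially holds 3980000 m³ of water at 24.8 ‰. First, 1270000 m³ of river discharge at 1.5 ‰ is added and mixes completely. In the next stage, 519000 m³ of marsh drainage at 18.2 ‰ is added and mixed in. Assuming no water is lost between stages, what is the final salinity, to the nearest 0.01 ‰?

19.08 ‰

By conservation of dissolved salt,
Initial salt = 3,980,000×24.8 = 98,704,000
After stage 1: salt = 98,704,000 + 1,270,000×1.5 = 100,609,000; volume = 5,250,000 m³; S = 19.164 ‰
After stage 2: salt = 100,609,000 + 519,000×18.2 = 110,054,800; volume = 5,769,000 m³
S = 110,054,800 / 5,769,000 = 19.0769 ‰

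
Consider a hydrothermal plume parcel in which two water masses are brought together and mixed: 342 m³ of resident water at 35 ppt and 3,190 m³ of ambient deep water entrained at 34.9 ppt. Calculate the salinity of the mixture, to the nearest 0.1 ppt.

34.9 ppt

Salt balance:
salt = 342×35 + 3,190×34.9 = 11,970 + 111,331 = 123,301
volume = 342 + 3,190 = 3,532 m³
S = 123,301 / 3,532 = 34.91 ppt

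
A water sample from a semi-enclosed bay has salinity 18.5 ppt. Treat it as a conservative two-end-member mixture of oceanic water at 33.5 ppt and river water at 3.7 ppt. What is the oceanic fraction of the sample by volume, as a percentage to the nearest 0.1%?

Let g be the oceanic fraction. Salt balance per unit volume:
g×33.5 + (1−g)×3.7 = 18.5
g = (18.5 − 3.7) / (33.5 − 3.7) = 14.8/29.8 = 0.4966

49.7%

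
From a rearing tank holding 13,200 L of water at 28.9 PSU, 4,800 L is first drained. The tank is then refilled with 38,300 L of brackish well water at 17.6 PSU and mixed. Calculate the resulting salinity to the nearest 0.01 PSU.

Remaining after removal: 8,400 L at 28.9 PSU (salt = 242,760)
After addition: salt = 242,760 + 38,300×17.6 = 916,840; volume = 46,700 L
S = 916,840 / 46,700 = 19.6325 PSU

19.63 PSU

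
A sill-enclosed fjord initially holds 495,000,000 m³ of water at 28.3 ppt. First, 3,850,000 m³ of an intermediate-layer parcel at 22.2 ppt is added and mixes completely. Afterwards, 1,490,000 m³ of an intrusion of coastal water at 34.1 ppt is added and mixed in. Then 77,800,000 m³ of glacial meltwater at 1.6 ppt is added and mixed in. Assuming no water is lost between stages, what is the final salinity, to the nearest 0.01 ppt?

Total salt / total volume:
Initial salt = 495,000,000×28.3 = 14,008,500,000
After stage 1: salt = 14,008,500,000 + 3,850,000×22.2 = 14,093,970,000; volume = 498,850,000 m³; S = 28.253 ppt
After stage 2: salt = 14,093,970,000 + 1,490,000×34.1 = 14,144,779,000; volume = 500,340,000 m³; S = 28.27 ppt
After stage 3: salt = 14,144,779,000 + 77,800,000×1.6 = 14,269,259,000; volume = 578,140,000 m³
S = 14,269,259,000 / 578,140,000 = 24.6813 ppt

24.68 ppt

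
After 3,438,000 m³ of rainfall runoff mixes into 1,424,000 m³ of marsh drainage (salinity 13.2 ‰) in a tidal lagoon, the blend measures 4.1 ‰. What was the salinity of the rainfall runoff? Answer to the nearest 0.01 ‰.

Salt balance: 1,424,000×13.2 + 3,438,000×S = 4,862,000×4.1
18,796,800 + 3,438,000·S = 19,934,200
S = (19,934,200 − 18,796,800) / 3,438,000 = 0.3308 ‰

0.33 ‰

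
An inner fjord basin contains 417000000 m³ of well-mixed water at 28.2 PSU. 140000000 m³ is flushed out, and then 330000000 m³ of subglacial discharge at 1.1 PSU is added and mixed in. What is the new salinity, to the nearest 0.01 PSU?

13.47 PSU

Remaining after removal: 277,000,000 m³ at 28.2 PSU (salt = 7,811,400,000)
After addition: salt = 7,811,400,000 + 330,000,000×1.1 = 8,174,400,000; volume = 607,000,000 m³
S = 8,174,400,000 / 607,000,000 = 13.4669 PSU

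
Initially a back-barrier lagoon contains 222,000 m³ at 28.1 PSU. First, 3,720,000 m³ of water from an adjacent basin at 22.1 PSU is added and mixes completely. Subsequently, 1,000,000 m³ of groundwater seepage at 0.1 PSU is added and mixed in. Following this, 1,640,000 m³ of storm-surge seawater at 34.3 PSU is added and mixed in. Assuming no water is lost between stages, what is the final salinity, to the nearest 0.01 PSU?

Mass of salt is conserved:
Initial salt = 222,000×28.1 = 6,238,200
After stage 1: salt = 6,238,200 + 3,720,000×22.1 = 88,450,200; volume = 3,942,000 m³; S = 22.438 PSU
After stage 2: salt = 88,450,200 + 1,000,000×0.1 = 88,550,200; volume = 4,942,000 m³; S = 17.918 PSU
After stage 3: salt = 88,550,200 + 1,640,000×34.3 = 144,802,200; volume = 6,582,000 m³
S = 144,802,200 / 6,582,000 = 21.9997 PSU

22.00 PSU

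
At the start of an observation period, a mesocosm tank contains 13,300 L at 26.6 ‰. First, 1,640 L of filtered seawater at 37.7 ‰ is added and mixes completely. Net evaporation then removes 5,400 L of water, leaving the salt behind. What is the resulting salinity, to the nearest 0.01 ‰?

After mixing: salt = 13,300×26.6 + 1,640×37.7 = 415,608; volume = 14,940 L
After evaporation: salt unchanged = 415,608; volume = 14,940 − 5,400 = 9,540 L
S = 415,608 / 9,540 = 43.5648 ‰

43.56 ‰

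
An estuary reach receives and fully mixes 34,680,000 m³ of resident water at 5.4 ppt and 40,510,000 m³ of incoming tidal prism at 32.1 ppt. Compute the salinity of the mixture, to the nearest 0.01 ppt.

19.79 ppt

Mass of salt is conserved:
salt = 34,680,000×5.4 + 40,510,000×32.1 = 187,272,000 + 1,300,371,000 = 1,487,643,000
volume = 34,680,000 + 40,510,000 = 75,190,000 m³
S = 1,487,643,000 / 75,190,000 = 19.7851 ppt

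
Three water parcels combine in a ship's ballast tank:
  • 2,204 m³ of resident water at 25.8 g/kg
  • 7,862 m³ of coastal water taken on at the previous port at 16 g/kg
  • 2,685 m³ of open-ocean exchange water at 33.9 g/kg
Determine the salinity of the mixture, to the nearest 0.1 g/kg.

Conserving salt mass:
salt = 2,204×25.8 + 7,862×16 + 2,685×33.9 = 56,863.2 + 125,792 + 91,021.5 = 273,676.7
volume = 2,204 + 7,862 + 2,685 = 12,751 m³
S = 273,676.7 / 12,751 = 21.463 g/kg

21.5 g/kg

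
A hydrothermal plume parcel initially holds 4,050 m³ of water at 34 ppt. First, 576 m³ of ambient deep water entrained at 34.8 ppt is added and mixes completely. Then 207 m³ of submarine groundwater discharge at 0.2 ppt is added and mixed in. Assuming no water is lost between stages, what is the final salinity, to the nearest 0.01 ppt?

32.65 ppt

Weighted by volume,
Initial salt = 4,050×34 = 137,700
After stage 1: salt = 137,700 + 576×34.8 = 157,744.8; volume = 4,626 m³; S = 34.1 ppt
After stage 2: salt = 157,744.8 + 207×0.2 = 157,786.2; volume = 4,833 m³
S = 157,786.2 / 4,833 = 32.6477 ppt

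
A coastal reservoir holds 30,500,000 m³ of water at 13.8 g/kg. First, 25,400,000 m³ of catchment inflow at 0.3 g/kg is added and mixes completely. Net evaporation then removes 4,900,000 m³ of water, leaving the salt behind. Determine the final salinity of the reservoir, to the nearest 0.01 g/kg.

After mixing: salt = 30,500,000×13.8 + 25,400,000×0.3 = 428,520,000; volume = 55,900,000 m³
After evaporation: salt unchanged = 428,520,000; volume = 55,900,000 − 4,900,000 = 51,000,000 m³
S = 428,520,000 / 51,000,000 = 8.4024 g/kg

8.40 g/kg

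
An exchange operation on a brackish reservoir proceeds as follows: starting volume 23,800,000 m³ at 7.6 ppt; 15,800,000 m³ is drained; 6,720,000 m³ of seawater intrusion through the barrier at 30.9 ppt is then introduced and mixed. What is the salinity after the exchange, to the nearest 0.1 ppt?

18.2 ppt

Remaining after removal: 8,000,000 m³ at 7.6 ppt (salt = 60,800,000)
After addition: salt = 60,800,000 + 6,720,000×30.9 = 268,448,000; volume = 14,720,000 m³
S = 268,448,000 / 14,720,000 = 18.237 ppt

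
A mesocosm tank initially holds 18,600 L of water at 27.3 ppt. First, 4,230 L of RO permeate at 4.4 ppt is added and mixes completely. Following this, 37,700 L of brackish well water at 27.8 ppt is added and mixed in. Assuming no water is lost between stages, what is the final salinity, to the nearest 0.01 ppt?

Conserving salt mass:
Initial salt = 18,600×27.3 = 507,780
After stage 1: salt = 507,780 + 4,230×4.4 = 526,392; volume = 22,830 L; S = 23.057 ppt
After stage 2: salt = 526,392 + 37,700×27.8 = 1,574,452; volume = 60,530 L
S = 1,574,452 / 60,530 = 26.0111 ppt

26.01 ppt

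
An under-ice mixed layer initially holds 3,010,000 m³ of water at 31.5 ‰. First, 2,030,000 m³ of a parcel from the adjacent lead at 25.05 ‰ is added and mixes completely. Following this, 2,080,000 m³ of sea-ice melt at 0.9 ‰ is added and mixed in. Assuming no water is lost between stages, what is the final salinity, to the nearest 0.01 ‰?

20.72 ‰

By conservation of dissolved salt,
Initial salt = 3,010,000×31.5 = 94,815,000
After stage 1: salt = 94,815,000 + 2,030,000×25.05 = 145,666,500; volume = 5,040,000 m³; S = 28.902 ‰
After stage 2: salt = 145,666,500 + 2,080,000×0.9 = 147,538,500; volume = 7,120,000 m³
S = 147,538,500 / 7,120,000 = 20.7217 ‰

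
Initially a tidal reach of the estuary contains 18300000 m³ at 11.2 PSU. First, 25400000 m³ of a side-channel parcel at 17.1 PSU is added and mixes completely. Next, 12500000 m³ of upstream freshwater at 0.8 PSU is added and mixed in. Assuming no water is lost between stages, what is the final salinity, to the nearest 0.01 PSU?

11.55 PSU

Conserving salt mass:
Initial salt = 18,300,000×11.2 = 204,960,000
After stage 1: salt = 204,960,000 + 25,400,000×17.1 = 639,300,000; volume = 43,700,000 m³; S = 14.629 PSU
After stage 2: salt = 639,300,000 + 12,500,000×0.8 = 649,300,000; volume = 56,200,000 m³
S = 649,300,000 / 56,200,000 = 11.5534 PSU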